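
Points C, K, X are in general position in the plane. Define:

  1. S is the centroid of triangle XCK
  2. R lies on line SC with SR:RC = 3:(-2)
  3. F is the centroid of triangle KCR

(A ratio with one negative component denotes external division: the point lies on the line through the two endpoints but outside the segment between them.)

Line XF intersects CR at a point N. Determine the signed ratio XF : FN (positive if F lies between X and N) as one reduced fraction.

Set C = (0, 0), K = (1, 0), X = (0, 1); any affine frame gives the same invariant.
1. S is the centroid of triangle XCK ⇒ S = (1/3, 1/3)
2. R lies on line SC with SR:RC = 3:(-2) ⇒ R = (-2/3, -2/3)
3. F is the centroid of triangle KCR ⇒ F = (1/9, -2/9)
line XF meets CR at N = (1/12, 1/12)
F = X + t·(N−X) with t = 4/3, so XF:FN = 4/3:-1/3

XF:FN = -4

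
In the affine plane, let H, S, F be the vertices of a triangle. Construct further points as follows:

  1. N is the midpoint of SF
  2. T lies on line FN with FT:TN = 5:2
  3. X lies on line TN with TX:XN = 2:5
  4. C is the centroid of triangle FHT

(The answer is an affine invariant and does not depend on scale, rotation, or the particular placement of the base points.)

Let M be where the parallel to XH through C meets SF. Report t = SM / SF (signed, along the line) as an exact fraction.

t = 110/147

Work in coordinates with H = (0, 0), S = (1, 0), F = (0, 1).
1. N is the midpoint of SF ⇒ N = (1/2, 1/2)
2. T lies on line FN with FT:TN = 5:2 ⇒ T = (5/14, 9/14)
3. X lies on line TN with TX:XN = 2:5 ⇒ X = (39/98, 59/98)
4. C is the centroid of triangle FHT ⇒ C = (5/42, 23/42)
through C parallel to XH: direction (-39/98, -59/98); meets SF at M = (37/147, 110/147)
M = S + t·(F−S) with t = 110/147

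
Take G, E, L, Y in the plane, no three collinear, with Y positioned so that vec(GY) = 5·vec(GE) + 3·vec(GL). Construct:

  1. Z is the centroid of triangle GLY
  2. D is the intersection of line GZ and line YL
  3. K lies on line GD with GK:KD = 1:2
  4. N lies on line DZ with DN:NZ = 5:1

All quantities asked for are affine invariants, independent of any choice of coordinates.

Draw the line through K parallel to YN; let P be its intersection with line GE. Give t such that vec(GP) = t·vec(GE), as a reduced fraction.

t = -15/28

Assign G = (0, 0), E = (1, 0), L = (0, 1), Y = (5, 3) — the answer is frame-independent, so this choice is without loss of generality.
1. Z is the centroid of triangle GLY ⇒ Z = (5/3, 4/3)
2. D is the intersection of line GZ and line YL ⇒ D = (5/2, 2)
3. K lies on line GD with GK:KD = 1:2 ⇒ K = (5/6, 2/3)
4. N lies on line DZ with DN:NZ = 5:1 ⇒ N = (65/36, 13/9)
through K parallel to YN: direction (-115/36, -14/9); meets GE at P = (-15/28, 0)
P = G + t·(E−G) with t = -15/28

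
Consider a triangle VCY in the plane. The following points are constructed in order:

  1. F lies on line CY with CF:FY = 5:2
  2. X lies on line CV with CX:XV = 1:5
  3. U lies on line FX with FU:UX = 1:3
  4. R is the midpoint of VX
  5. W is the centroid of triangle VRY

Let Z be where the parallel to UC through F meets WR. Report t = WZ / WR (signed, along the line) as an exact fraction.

t = -301/44

Set V = (0, 0), C = (1, 0), Y = (0, 1); any affine frame gives the same invariant.
1. F lies on line CY with CF:FY = 5:2 ⇒ F = (2/7, 5/7)
2. X lies on line CV with CX:XV = 1:5 ⇒ X = (5/6, 0)
3. U lies on line FX with FU:UX = 1:3 ⇒ U = (71/168, 15/28)
4. R is the midpoint of VX ⇒ R = (5/12, 0)
5. W is the centroid of triangle VRY ⇒ W = (5/36, 1/3)
through F parallel to UC: direction (97/168, -15/28); meets WR at Z = (-155/88, 115/44)
Z = W + t·(R−W) with t = -301/44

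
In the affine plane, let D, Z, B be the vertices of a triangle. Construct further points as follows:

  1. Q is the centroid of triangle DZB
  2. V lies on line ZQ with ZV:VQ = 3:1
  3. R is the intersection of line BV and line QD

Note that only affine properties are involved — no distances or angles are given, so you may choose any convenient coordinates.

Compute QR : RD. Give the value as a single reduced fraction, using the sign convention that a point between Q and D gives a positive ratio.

Choose coordinates D = (0, 0), Z = (1, 0), B = (0, 1).
1. Q is the centroid of triangle DZB ⇒ Q = (1/3, 1/3)
2. V lies on line ZQ with ZV:VQ = 3:1 ⇒ V = (1/2, 1/4)
3. R is the intersection of line BV and line QD ⇒ R = (2/5, 2/5)
R = Q + t·(D−Q) with t = -1/5, so QR:RD = t:(1−t) = -1/5:6/5

QR:RD = -1/6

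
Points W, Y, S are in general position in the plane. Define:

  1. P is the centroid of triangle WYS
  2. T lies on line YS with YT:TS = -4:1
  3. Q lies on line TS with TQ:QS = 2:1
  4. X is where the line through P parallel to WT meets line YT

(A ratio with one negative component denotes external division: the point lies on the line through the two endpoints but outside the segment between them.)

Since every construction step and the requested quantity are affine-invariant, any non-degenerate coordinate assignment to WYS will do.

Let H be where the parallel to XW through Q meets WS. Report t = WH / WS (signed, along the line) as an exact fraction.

Set W = (0, 0), Y = (1, 0), S = (0, 1); any affine frame gives the same invariant.
1. P is the centroid of triangle WYS ⇒ P = (1/3, 1/3)
2. T lies on line YS with YT:TS = -4:1 ⇒ T = (-1/3, 4/3)
3. Q lies on line TS with TQ:QS = 2:1 ⇒ Q = (-1/9, 10/9)
4. X is where the line through P parallel to WT meets line YT ⇒ X = (2/9, 7/9)
through Q parallel to XW: direction (-2/9, -7/9); meets WS at H = (0, 3/2)
H = W + t·(S−W) with t = 3/2

t = 3/2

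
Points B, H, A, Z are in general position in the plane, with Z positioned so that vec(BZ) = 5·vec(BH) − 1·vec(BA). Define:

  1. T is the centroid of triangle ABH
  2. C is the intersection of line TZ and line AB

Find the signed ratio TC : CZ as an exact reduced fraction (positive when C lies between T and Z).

TC:CZ = -1/15

Work in coordinates with B = (0, 0), H = (1, 0), A = (0, 1), Z = (5, -1).
1. T is the centroid of triangle ABH ⇒ T = (1/3, 1/3)
2. C is the intersection of line TZ and line AB ⇒ C = (0, 3/7)
C = T + t·(Z−T) with t = -1/14, so TC:CZ = t:(1−t) = -1/14:15/14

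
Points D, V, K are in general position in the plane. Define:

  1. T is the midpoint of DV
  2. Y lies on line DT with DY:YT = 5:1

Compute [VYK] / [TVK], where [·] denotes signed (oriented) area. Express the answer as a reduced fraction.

Set D = (0, 0), V = (1, 0), K = (0, 1); any affine frame gives the same invariant.
1. T is the midpoint of DV ⇒ T = (1/2, 0)
2. Y lies on line DT with DY:YT = 5:1 ⇒ Y = (5/12, 0)
2·[VYK] = -7/12, 2·[TVK] = 1/2
[VYK]:[TVK] = -7/12:1/2 = -7/6

[VYK]:[TVK] = -7/6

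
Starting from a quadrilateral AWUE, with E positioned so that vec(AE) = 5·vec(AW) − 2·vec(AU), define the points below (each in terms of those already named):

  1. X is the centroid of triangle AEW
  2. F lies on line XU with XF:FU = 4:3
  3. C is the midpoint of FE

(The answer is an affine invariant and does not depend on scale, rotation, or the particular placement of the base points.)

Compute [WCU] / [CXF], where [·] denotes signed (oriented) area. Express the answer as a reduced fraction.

Choose coordinates A = (0, 0), W = (1, 0), U = (0, 1), E = (5, -2).
1. X is the centroid of triangle AEW ⇒ X = (2, -2/3)
2. F lies on line XU with XF:FU = 4:3 ⇒ F = (6/7, 2/7)
3. C is the midpoint of FE ⇒ C = (41/14, -6/7)
2·[WCU] = 15/14, 2·[CXF] = -2/3
[WCU]:[CXF] = 15/14:-2/3 = -45/28

[WCU]:[CXF] = -45/28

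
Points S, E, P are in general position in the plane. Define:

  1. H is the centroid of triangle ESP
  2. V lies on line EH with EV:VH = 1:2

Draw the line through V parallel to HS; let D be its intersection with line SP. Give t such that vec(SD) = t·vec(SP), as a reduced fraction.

t = -2/3

Assign S = (0, 0), E = (1, 0), P = (0, 1) — the answer is frame-independent, so this choice is without loss of generality.
1. H is the centroid of triangle ESP ⇒ H = (1/3, 1/3)
2. V lies on line EH with EV:VH = 1:2 ⇒ V = (7/9, 1/9)
through V parallel to HS: direction (-1/3, -1/3); meets SP at D = (0, -2/3)
D = S + t·(P−S) with t = -2/3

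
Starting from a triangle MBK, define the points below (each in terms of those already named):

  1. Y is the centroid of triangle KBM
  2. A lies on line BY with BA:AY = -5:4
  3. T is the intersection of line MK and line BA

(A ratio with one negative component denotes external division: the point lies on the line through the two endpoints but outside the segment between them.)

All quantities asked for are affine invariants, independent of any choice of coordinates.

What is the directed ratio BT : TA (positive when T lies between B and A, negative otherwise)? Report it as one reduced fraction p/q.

Set M = (0, 0), B = (1, 0), K = (0, 1); any affine frame gives the same invariant.
1. Y is the centroid of triangle KBM ⇒ Y = (1/3, 1/3)
2. A lies on line BY with BA:AY = -5:4 ⇒ A = (-7/3, 5/3)
3. T is the intersection of line MK and line BA ⇒ T = (0, 1/2)
T = B + t·(A−B) with t = 3/10, so BT:TA = t:(1−t) = 3/10:7/10

BT:TA = 3/7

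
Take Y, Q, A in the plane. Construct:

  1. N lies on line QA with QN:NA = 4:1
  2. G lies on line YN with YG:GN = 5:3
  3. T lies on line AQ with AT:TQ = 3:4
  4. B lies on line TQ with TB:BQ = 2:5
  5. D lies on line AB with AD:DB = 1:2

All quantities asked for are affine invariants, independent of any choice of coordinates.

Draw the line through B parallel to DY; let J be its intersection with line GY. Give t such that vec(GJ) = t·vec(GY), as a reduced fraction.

t = -231

Assign Y = (0, 0), Q = (1, 0), A = (0, 1) — the answer is frame-independent, so this choice is without loss of generality.
1. N lies on line QA with QN:NA = 4:1 ⇒ N = (1/5, 4/5)
2. G lies on line YN with YG:GN = 5:3 ⇒ G = (1/8, 1/2)
3. T lies on line AQ with AT:TQ = 3:4 ⇒ T = (3/7, 4/7)
4. B lies on line TQ with TB:BQ = 2:5 ⇒ B = (29/49, 20/49)
5. D lies on line AB with AD:DB = 1:2 ⇒ D = (29/147, 118/147)
through B parallel to DY: direction (-29/147, -118/147); meets GY at J = (29, 116)
J = G + t·(Y−G) with t = -231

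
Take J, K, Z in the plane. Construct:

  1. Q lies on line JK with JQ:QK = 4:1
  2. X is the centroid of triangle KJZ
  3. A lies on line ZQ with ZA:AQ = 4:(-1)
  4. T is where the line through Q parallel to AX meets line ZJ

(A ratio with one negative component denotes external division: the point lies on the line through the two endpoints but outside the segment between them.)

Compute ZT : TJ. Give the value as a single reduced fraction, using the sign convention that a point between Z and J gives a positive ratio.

ZT:TJ = 3/8

Work in coordinates with J = (0, 0), K = (1, 0), Z = (0, 1).
1. Q lies on line JK with JQ:QK = 4:1 ⇒ Q = (4/5, 0)
2. X is the centroid of triangle KJZ ⇒ X = (1/3, 1/3)
3. A lies on line ZQ with ZA:AQ = 4:(-1) ⇒ A = (16/15, -1/3)
4. T is where the line through Q parallel to AX meets line ZJ ⇒ T = (0, 8/11)
T = Z + t·(J−Z) with t = 3/11, so ZT:TJ = t:(1−t) = 3/11:8/11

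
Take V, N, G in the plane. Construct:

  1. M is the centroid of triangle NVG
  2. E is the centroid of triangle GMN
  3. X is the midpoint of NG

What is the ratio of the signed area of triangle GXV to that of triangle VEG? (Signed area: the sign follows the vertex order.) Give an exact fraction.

[GXV]:[VEG] = -9/8

Work in coordinates with V = (0, 0), N = (1, 0), G = (0, 1).
1. M is the centroid of triangle NVG ⇒ M = (1/3, 1/3)
2. E is the centroid of triangle GMN ⇒ E = (4/9, 4/9)
3. X is the midpoint of NG ⇒ X = (1/2, 1/2)
2·[GXV] = -1/2, 2·[VEG] = 4/9
[GXV]:[VEG] = -1/2:4/9 = -9/8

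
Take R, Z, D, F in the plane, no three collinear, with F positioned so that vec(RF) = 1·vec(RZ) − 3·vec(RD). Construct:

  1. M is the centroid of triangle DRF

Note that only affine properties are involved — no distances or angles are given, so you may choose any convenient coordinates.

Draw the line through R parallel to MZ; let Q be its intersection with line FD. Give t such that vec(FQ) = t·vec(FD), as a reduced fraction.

Work in coordinates with R = (0, 0), Z = (1, 0), D = (0, 1), F = (1, -3).
1. M is the centroid of triangle DRF ⇒ M = (1/3, -2/3)
through R parallel to MZ: direction (2/3, 2/3); meets FD at Q = (1/5, 1/5)
Q = F + t·(D−F) with t = 4/5

t = 4/5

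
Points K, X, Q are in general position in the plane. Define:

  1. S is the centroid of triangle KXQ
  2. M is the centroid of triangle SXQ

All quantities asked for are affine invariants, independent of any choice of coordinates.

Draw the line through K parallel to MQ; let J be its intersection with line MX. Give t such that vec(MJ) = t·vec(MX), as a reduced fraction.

Assign K = (0, 0), X = (1, 0), Q = (0, 1) — the answer is frame-independent, so this choice is without loss of generality.
1. S is the centroid of triangle KXQ ⇒ S = (1/3, 1/3)
2. M is the centroid of triangle SXQ ⇒ M = (4/9, 4/9)
through K parallel to MQ: direction (-4/9, 5/9); meets MX at J = (-16/9, 20/9)
J = M + t·(X−M) with t = -4

t = -4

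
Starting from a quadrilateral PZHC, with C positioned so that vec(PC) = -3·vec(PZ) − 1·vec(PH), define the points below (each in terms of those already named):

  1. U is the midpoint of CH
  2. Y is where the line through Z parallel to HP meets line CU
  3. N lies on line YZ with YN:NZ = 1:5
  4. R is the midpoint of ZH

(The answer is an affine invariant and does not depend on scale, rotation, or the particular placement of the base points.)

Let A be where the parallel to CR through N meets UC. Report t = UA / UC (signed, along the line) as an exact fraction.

t = -8/9

Set P = (0, 0), Z = (1, 0), H = (0, 1), C = (-3, -1); any affine frame gives the same invariant.
1. U is the midpoint of CH ⇒ U = (-3/2, 0)
2. Y is where the line through Z parallel to HP meets line CU ⇒ Y = (1, 5/3)
3. N lies on line YZ with YN:NZ = 1:5 ⇒ N = (1, 25/18)
4. R is the midpoint of ZH ⇒ R = (1/2, 1/2)
through N parallel to CR: direction (7/2, 3/2); meets UC at A = (-1/6, 8/9)
A = U + t·(C−U) with t = -8/9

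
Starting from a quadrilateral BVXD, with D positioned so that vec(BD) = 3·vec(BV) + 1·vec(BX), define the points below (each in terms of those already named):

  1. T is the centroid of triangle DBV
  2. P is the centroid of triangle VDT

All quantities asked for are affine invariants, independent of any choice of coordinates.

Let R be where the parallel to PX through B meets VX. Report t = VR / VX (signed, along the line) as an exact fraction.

t = -5/11

Set B = (0, 0), V = (1, 0), X = (0, 1), D = (3, 1); any affine frame gives the same invariant.
1. T is the centroid of triangle DBV ⇒ T = (4/3, 1/3)
2. P is the centroid of triangle VDT ⇒ P = (16/9, 4/9)
through B parallel to PX: direction (-16/9, 5/9); meets VX at R = (16/11, -5/11)
R = V + t·(X−V) with t = -5/11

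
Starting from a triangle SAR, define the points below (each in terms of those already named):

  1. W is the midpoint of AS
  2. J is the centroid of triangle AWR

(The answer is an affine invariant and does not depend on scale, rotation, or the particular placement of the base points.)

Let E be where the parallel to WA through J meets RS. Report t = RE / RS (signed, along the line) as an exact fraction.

Choose coordinates S = (0, 0), A = (1, 0), R = (0, 1).
1. W is the midpoint of AS ⇒ W = (1/2, 0)
2. J is the centroid of triangle AWR ⇒ J = (1/2, 1/3)
through J parallel to WA: direction (1/2, 0); meets RS at E = (0, 1/3)
E = R + t·(S−R) with t = 2/3

t = 2/3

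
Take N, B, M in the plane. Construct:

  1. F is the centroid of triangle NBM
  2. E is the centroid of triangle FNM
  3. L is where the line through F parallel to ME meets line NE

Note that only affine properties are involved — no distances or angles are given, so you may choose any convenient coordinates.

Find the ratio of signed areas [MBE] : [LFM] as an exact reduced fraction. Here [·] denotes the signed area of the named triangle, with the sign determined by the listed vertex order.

Assign N = (0, 0), B = (1, 0), M = (0, 1) — the answer is frame-independent, so this choice is without loss of generality.
1. F is the centroid of triangle NBM ⇒ F = (1/3, 1/3)
2. E is the centroid of triangle FNM ⇒ E = (1/9, 4/9)
3. L is where the line through F parallel to ME meets line NE ⇒ L = (2/9, 8/9)
2·[MBE] = -4/9, 2·[LFM] = -1/9
[MBE]:[LFM] = -4/9:-1/9 = 4

[MBE]:[LFM] = 4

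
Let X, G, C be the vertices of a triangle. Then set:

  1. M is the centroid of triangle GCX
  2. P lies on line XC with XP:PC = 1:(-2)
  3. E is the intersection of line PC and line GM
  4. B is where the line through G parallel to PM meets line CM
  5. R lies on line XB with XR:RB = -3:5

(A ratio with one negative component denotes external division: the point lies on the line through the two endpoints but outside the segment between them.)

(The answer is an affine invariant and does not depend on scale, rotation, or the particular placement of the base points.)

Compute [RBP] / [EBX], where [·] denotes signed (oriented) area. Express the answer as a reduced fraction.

Work in coordinates with X = (0, 0), G = (1, 0), C = (0, 1).
1. M is the centroid of triangle GCX ⇒ M = (1/3, 1/3)
2. P lies on line XC with XP:PC = 1:(-2) ⇒ P = (0, -1)
3. E is the intersection of line PC and line GM ⇒ E = (0, 1/2)
4. B is where the line through G parallel to PM meets line CM ⇒ B = (5/6, -2/3)
5. R lies on line XB with XR:RB = -3:5 ⇒ R = (-5/4, 1)
2·[RBP] = -25/12, 2·[EBX] = -5/12
[RBP]:[EBX] = -25/12:-5/12 = 5

[RBP]:[EBX] = 5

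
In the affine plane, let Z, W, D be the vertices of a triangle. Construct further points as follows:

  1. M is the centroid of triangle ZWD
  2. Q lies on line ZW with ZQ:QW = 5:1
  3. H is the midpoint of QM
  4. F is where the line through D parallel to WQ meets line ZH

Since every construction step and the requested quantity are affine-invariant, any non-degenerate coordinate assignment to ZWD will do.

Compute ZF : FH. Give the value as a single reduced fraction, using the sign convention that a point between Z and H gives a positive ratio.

Set Z = (0, 0), W = (1, 0), D = (0, 1); any affine frame gives the same invariant.
1. M is the centroid of triangle ZWD ⇒ M = (1/3, 1/3)
2. Q lies on line ZW with ZQ:QW = 5:1 ⇒ Q = (5/6, 0)
3. H is the midpoint of QM ⇒ H = (7/12, 1/6)
4. F is where the line through D parallel to WQ meets line ZH ⇒ F = (7/2, 1)
F = Z + t·(H−Z) with t = 6, so ZF:FH = t:(1−t) = 6:-5

ZF:FH = -6/5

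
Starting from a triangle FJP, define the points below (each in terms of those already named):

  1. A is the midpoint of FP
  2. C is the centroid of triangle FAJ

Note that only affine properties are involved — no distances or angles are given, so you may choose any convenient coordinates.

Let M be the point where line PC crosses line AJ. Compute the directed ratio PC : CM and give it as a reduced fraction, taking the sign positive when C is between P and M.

PC:CM = -4

Set F = (0, 0), J = (1, 0), P = (0, 1); any affine frame gives the same invariant.
1. A is the midpoint of FP ⇒ A = (0, 1/2)
2. C is the centroid of triangle FAJ ⇒ C = (1/3, 1/6)
line PC meets AJ at M = (1/4, 3/8)
C = P + t·(M−P) with t = 4/3, so PC:CM = 4/3:-1/3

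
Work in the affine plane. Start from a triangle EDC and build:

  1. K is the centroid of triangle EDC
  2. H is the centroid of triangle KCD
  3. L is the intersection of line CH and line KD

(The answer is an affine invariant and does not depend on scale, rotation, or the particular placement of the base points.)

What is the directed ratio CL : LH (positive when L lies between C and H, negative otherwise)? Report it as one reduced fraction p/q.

Work in coordinates with E = (0, 0), D = (1, 0), C = (0, 1).
1. K is the centroid of triangle EDC ⇒ K = (1/3, 1/3)
2. H is the centroid of triangle KCD ⇒ H = (4/9, 4/9)
3. L is the intersection of line CH and line KD ⇒ L = (2/3, 1/6)
L = C + t·(H−C) with t = 3/2, so CL:LH = t:(1−t) = 3/2:-1/2

CL:LH = -3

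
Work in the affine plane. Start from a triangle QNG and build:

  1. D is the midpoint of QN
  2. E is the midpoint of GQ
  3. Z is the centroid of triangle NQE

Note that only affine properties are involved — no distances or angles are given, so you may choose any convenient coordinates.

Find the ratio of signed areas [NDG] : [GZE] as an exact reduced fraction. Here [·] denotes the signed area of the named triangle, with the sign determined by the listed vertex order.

[NDG]:[GZE] = 3

Set Q = (0, 0), N = (1, 0), G = (0, 1); any affine frame gives the same invariant.
1. D is the midpoint of QN ⇒ D = (1/2, 0)
2. E is the midpoint of GQ ⇒ E = (0, 1/2)
3. Z is the centroid of triangle NQE ⇒ Z = (1/3, 1/6)
2·[NDG] = -1/2, 2·[GZE] = -1/6
[NDG]:[GZE] = -1/2:-1/6 = 3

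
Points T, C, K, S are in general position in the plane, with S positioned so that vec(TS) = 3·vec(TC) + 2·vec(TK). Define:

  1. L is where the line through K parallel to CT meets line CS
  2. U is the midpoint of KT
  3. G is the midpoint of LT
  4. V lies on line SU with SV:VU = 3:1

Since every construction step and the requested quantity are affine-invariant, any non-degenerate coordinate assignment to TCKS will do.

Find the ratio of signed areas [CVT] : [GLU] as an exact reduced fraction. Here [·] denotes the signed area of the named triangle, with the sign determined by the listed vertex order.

[CVT]:[GLU] = 7/4

Choose coordinates T = (0, 0), C = (1, 0), K = (0, 1), S = (3, 2).
1. L is where the line through K parallel to CT meets line CS ⇒ L = (2, 1)
2. U is the midpoint of KT ⇒ U = (0, 1/2)
3. G is the midpoint of LT ⇒ G = (1, 1/2)
4. V lies on line SU with SV:VU = 3:1 ⇒ V = (3/4, 7/8)
2·[CVT] = 7/8, 2·[GLU] = 1/2
[CVT]:[GLU] = 7/8:1/2 = 7/4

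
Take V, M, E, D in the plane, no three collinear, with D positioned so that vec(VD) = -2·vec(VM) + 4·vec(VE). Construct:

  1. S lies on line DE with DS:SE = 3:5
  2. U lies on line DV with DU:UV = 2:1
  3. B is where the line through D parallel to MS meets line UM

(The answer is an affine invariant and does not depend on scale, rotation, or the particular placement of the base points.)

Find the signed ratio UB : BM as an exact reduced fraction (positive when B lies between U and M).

Set V = (0, 0), M = (1, 0), E = (0, 1), D = (-2, 4); any affine frame gives the same invariant.
1. S lies on line DE with DS:SE = 3:5 ⇒ S = (-5/4, 23/8)
2. U lies on line DV with DU:UV = 2:1 ⇒ U = (-2/3, 4/3)
3. B is where the line through D parallel to MS meets line UM ⇒ B = (58/43, -12/43)
B = U + t·(M−U) with t = 52/43, so UB:BM = t:(1−t) = 52/43:-9/43

UB:BM = -52/9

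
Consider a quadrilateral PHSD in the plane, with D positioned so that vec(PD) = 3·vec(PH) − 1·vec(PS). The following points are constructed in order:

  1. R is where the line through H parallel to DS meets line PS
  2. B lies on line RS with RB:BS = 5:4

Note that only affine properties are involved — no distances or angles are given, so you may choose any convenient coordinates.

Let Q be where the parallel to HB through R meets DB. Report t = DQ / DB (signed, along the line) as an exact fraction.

t = 24/19

Choose coordinates P = (0, 0), H = (1, 0), S = (0, 1), D = (3, -1).
1. R is where the line through H parallel to DS meets line PS ⇒ R = (0, 2/3)
2. B lies on line RS with RB:BS = 5:4 ⇒ B = (0, 23/27)
through R parallel to HB: direction (-1, 23/27); meets DB at Q = (-15/19, 229/171)
Q = D + t·(B−D) with t = 24/19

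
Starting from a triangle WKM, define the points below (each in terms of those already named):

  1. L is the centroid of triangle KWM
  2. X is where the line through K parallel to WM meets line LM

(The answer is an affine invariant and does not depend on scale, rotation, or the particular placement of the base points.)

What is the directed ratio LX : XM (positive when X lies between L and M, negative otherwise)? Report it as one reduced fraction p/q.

Set W = (0, 0), K = (1, 0), M = (0, 1); any affine frame gives the same invariant.
1. L is the centroid of triangle KWM ⇒ L = (1/3, 1/3)
2. X is where the line through K parallel to WM meets line LM ⇒ X = (1, -1)
X = L + t·(M−L) with t = -2, so LX:XM = t:(1−t) = -2:3

LX:XM = -2/3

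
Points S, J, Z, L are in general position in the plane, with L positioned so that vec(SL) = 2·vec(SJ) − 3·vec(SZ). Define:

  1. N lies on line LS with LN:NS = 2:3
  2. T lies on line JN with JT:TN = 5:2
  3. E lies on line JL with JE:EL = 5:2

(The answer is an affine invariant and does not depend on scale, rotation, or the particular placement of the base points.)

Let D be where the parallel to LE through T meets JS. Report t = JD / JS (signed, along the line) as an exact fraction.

t = 2/7

Assign S = (0, 0), J = (1, 0), Z = (0, 1), L = (2, -3) — the answer is frame-independent, so this choice is without loss of generality.
1. N lies on line LS with LN:NS = 2:3 ⇒ N = (6/5, -9/5)
2. T lies on line JN with JT:TN = 5:2 ⇒ T = (8/7, -9/7)
3. E lies on line JL with JE:EL = 5:2 ⇒ E = (12/7, -15/7)
through T parallel to LE: direction (-2/7, 6/7); meets JS at D = (5/7, 0)
D = J + t·(S−J) with t = 2/7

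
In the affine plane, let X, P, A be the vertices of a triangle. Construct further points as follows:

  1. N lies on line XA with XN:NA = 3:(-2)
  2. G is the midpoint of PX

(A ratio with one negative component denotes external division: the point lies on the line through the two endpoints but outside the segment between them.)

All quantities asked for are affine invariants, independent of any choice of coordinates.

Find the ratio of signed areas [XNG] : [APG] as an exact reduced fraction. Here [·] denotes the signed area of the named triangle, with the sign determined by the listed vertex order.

Set X = (0, 0), P = (1, 0), A = (0, 1); any affine frame gives the same invariant.
1. N lies on line XA with XN:NA = 3:(-2) ⇒ N = (0, 3)
2. G is the midpoint of PX ⇒ G = (1/2, 0)
2·[XNG] = -3/2, 2·[APG] = -1/2
[XNG]:[APG] = -3/2:-1/2 = 3

[XNG]:[APG] = 3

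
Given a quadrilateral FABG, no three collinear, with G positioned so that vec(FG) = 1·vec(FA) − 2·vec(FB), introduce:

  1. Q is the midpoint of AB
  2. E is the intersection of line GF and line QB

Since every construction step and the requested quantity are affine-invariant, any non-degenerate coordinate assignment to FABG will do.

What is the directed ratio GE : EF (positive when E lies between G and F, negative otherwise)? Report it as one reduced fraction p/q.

Set F = (0, 0), A = (1, 0), B = (0, 1), G = (1, -2); any affine frame gives the same invariant.
1. Q is the midpoint of AB ⇒ Q = (1/2, 1/2)
2. E is the intersection of line GF and line QB ⇒ E = (-1, 2)
E = G + t·(F−G) with t = 2, so GE:EF = t:(1−t) = 2:-1

GE:EF = -2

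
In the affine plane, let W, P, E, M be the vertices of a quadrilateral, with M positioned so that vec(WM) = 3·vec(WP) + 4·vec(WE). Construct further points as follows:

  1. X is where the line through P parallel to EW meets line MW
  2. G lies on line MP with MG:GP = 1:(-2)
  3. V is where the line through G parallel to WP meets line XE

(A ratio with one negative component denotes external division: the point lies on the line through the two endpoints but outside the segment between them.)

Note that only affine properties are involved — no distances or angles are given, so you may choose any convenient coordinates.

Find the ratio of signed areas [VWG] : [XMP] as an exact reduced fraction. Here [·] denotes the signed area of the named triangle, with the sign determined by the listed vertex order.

[VWG]:[XMP] = 48

Assign W = (0, 0), P = (1, 0), E = (0, 1), M = (3, 4) — the answer is frame-independent, so this choice is without loss of generality.
1. X is where the line through P parallel to EW meets line MW ⇒ X = (1, 4/3)
2. G lies on line MP with MG:GP = 1:(-2) ⇒ G = (5, 8)
3. V is where the line through G parallel to WP meets line XE ⇒ V = (21, 8)
2·[VWG] = -128, 2·[XMP] = -8/3
[VWG]:[XMP] = -128:-8/3 = 48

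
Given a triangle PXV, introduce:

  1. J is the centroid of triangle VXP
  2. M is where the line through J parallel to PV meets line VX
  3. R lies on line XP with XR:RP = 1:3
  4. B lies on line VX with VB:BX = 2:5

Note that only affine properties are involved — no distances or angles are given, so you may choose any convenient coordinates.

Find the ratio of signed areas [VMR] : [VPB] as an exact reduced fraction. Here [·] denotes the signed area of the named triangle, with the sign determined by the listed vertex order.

Work in coordinates with P = (0, 0), X = (1, 0), V = (0, 1).
1. J is the centroid of triangle VXP ⇒ J = (1/3, 1/3)
2. M is where the line through J parallel to PV meets line VX ⇒ M = (1/3, 2/3)
3. R lies on line XP with XR:RP = 1:3 ⇒ R = (3/4, 0)
4. B lies on line VX with VB:BX = 2:5 ⇒ B = (2/7, 5/7)
2·[VMR] = -1/12, 2·[VPB] = 2/7
[VMR]:[VPB] = -1/12:2/7 = -7/24

[VMR]:[VPB] = -7/24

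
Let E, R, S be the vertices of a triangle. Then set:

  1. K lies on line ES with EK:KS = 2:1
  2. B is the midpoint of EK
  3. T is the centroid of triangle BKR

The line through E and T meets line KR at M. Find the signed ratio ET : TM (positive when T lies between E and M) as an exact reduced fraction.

Work in coordinates with E = (0, 0), R = (1, 0), S = (0, 1).
1. K lies on line ES with EK:KS = 2:1 ⇒ K = (0, 2/3)
2. B is the midpoint of EK ⇒ B = (0, 1/3)
3. T is the centroid of triangle BKR ⇒ T = (1/3, 1/3)
line ET meets KR at M = (2/5, 2/5)
T = E + t·(M−E) with t = 5/6, so ET:TM = 5/6:1/6

ET:TM = 5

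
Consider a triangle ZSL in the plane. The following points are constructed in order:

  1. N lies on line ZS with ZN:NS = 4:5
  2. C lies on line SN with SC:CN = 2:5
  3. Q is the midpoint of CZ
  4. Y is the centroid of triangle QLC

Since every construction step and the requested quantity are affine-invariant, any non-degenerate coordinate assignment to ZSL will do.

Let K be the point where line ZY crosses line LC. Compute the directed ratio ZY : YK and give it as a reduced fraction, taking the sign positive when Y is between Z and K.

Work in coordinates with Z = (0, 0), S = (1, 0), L = (0, 1).
1. N lies on line ZS with ZN:NS = 4:5 ⇒ N = (4/9, 0)
2. C lies on line SN with SC:CN = 2:5 ⇒ C = (53/63, 0)
3. Q is the midpoint of CZ ⇒ Q = (53/126, 0)
4. Y is the centroid of triangle QLC ⇒ Y = (53/126, 1/3)
line ZY meets LC at K = (53/105, 2/5)
Y = Z + t·(K−Z) with t = 5/6, so ZY:YK = 5/6:1/6

ZY:YK = 5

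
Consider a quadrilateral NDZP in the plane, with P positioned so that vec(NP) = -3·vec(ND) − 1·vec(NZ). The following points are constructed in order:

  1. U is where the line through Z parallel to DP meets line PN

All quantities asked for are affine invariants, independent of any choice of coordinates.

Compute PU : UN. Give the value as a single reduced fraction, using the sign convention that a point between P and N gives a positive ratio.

PU:UN = -5/4

Set N = (0, 0), D = (1, 0), Z = (0, 1), P = (-3, -1); any affine frame gives the same invariant.
1. U is where the line through Z parallel to DP meets line PN ⇒ U = (12, 4)
U = P + t·(N−P) with t = 5, so PU:UN = t:(1−t) = 5:-4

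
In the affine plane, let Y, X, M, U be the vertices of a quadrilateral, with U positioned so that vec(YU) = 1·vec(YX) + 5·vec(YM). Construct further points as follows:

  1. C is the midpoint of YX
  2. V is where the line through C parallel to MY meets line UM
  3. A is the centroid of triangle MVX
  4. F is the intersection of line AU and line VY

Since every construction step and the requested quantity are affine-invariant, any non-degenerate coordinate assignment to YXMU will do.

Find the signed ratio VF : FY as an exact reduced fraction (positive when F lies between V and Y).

VF:FY = -5/7

Set Y = (0, 0), X = (1, 0), M = (0, 1), U = (1, 5); any affine frame gives the same invariant.
1. C is the midpoint of YX ⇒ C = (1/2, 0)
2. V is where the line through C parallel to MY meets line UM ⇒ V = (1/2, 3)
3. A is the centroid of triangle MVX ⇒ A = (1/2, 4/3)
4. F is the intersection of line AU and line VY ⇒ F = (7/4, 21/2)
F = V + t·(Y−V) with t = -5/2, so VF:FY = t:(1−t) = -5/2:7/2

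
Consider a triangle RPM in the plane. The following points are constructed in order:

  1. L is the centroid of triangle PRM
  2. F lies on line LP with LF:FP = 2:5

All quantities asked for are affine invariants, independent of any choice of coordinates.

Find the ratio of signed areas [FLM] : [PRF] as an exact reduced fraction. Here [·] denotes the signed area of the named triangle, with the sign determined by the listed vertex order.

[FLM]:[PRF] = 2/5

Work in coordinates with R = (0, 0), P = (1, 0), M = (0, 1).
1. L is the centroid of triangle PRM ⇒ L = (1/3, 1/3)
2. F lies on line LP with LF:FP = 2:5 ⇒ F = (11/21, 5/21)
2·[FLM] = -2/21, 2·[PRF] = -5/21
[FLM]:[PRF] = -2/21:-5/21 = 2/5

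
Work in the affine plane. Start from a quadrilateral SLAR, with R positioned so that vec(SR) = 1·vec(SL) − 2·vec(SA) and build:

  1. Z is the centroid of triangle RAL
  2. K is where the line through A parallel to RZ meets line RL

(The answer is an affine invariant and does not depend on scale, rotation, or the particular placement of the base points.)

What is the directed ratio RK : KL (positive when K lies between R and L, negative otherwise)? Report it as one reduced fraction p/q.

Choose coordinates S = (0, 0), L = (1, 0), A = (0, 1), R = (1, -2).
1. Z is the centroid of triangle RAL ⇒ Z = (2/3, -1/3)
2. K is where the line through A parallel to RZ meets line RL ⇒ K = (1, -4)
K = R + t·(L−R) with t = -1, so RK:KL = t:(1−t) = -1:2

RK:KL = -1/2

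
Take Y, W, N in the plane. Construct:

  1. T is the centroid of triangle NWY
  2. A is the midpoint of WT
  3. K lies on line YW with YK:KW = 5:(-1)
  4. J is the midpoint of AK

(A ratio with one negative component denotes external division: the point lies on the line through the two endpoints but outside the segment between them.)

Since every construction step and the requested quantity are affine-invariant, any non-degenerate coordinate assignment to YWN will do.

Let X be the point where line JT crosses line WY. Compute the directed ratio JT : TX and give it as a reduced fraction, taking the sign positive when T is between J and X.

Set Y = (0, 0), W = (1, 0), N = (0, 1); any affine frame gives the same invariant.
1. T is the centroid of triangle NWY ⇒ T = (1/3, 1/3)
2. A is the midpoint of WT ⇒ A = (2/3, 1/6)
3. K lies on line YW with YK:KW = 5:(-1) ⇒ K = (5/4, 0)
4. J is the midpoint of AK ⇒ J = (23/24, 1/12)
line JT meets WY at X = (7/6, 0)
T = J + t·(X−J) with t = -3, so JT:TX = -3:4

JT:TX = -3/4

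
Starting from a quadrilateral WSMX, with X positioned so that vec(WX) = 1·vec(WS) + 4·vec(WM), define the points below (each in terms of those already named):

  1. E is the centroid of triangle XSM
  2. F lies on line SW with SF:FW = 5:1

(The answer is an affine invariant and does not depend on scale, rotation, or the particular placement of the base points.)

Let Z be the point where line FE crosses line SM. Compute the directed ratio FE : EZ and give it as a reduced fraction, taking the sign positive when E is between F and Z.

Set W = (0, 0), S = (1, 0), M = (0, 1), X = (1, 4); any affine frame gives the same invariant.
1. E is the centroid of triangle XSM ⇒ E = (2/3, 5/3)
2. F lies on line SW with SF:FW = 5:1 ⇒ F = (1/6, 0)
line FE meets SM at Z = (14/39, 25/39)
E = F + t·(Z−F) with t = 13/5, so FE:EZ = 13/5:-8/5

FE:EZ = -13/8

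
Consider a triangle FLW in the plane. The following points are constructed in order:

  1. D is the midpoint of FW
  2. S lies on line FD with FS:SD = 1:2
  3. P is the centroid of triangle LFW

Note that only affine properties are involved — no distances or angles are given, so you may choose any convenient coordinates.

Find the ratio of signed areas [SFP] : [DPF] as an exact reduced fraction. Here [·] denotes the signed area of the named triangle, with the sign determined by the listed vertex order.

Assign F = (0, 0), L = (1, 0), W = (0, 1) — the answer is frame-independent, so this choice is without loss of generality.
1. D is the midpoint of FW ⇒ D = (0, 1/2)
2. S lies on line FD with FS:SD = 1:2 ⇒ S = (0, 1/6)
3. P is the centroid of triangle LFW ⇒ P = (1/3, 1/3)
2·[SFP] = 1/18, 2·[DPF] = -1/6
[SFP]:[DPF] = 1/18:-1/6 = -1/3

[SFP]:[DPF] = -1/3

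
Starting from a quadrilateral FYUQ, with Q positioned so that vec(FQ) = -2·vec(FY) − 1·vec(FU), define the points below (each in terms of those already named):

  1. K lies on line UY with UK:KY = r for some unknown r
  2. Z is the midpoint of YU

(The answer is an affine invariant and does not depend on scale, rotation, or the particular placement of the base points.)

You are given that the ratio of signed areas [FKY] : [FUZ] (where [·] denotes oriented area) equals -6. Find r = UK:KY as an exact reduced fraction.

r = -4/3

Work in coordinates with F = (0, 0), Y = (1, 0), U = (0, 1), Q = (-2, -1).
1. With UK:KY = r, write λ = r/(r+1) so K = U + λ·(Y−U); K is affine-linear in λ
2. Z is the midpoint of YU ⇒ Z = (1/2, 1/2)
Every point depending on K is an affine combination of K and λ-independent points, so each such coordinate is linear in λ; the λ² term in each signed area is a multiple of (Y−U)×(Y−U) = 0, so 2·[FKY] and 2·[FUZ] are each linear in λ. Evaluating at λ=0 and λ=1:
  2·[FKY] = λ − 1,   2·[FUZ] = -1/2
So [FKY]:[FUZ] = (λ − 1) / (-1/2). Setting this equal to -6:
  λ − 1 = -6·(-1/2)  ⇒  λ = 4
Then r = λ/(1−λ) = (4)/(-3) = -4/3. Check: with r = -4/3, K = (4, -3) and [FKY]:[FUZ] = -6 as required.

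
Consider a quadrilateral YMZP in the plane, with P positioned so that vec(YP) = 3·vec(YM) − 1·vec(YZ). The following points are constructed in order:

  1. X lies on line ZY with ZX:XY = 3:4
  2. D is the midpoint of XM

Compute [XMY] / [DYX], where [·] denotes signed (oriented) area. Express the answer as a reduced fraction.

[XMY]:[DYX] = 2

Work in coordinates with Y = (0, 0), M = (1, 0), Z = (0, 1), P = (3, -1).
1. X lies on line ZY with ZX:XY = 3:4 ⇒ X = (0, 4/7)
2. D is the midpoint of XM ⇒ D = (1/2, 2/7)
2·[XMY] = -4/7, 2·[DYX] = -2/7
[XMY]:[DYX] = -4/7:-2/7 = 2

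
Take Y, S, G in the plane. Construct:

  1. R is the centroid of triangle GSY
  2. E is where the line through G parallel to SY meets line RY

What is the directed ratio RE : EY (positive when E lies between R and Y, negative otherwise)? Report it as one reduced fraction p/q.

RE:EY = -2/3

Assign Y = (0, 0), S = (1, 0), G = (0, 1) — the answer is frame-independent, so this choice is without loss of generality.
1. R is the centroid of triangle GSY ⇒ R = (1/3, 1/3)
2. E is where the line through G parallel to SY meets line RY ⇒ E = (1, 1)
E = R + t·(Y−R) with t = -2, so RE:EY = t:(1−t) = -2:3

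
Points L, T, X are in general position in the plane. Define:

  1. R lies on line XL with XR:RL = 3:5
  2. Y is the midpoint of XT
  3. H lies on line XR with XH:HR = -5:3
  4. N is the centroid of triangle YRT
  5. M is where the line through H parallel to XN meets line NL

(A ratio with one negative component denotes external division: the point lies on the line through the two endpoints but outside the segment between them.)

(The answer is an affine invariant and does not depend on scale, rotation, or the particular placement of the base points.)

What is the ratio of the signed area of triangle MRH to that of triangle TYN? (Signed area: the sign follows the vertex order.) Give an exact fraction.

[MRH]:[TYN] = 9/32

Assign L = (0, 0), T = (1, 0), X = (0, 1) — the answer is frame-independent, so this choice is without loss of generality.
1. R lies on line XL with XR:RL = 3:5 ⇒ R = (0, 5/8)
2. Y is the midpoint of XT ⇒ Y = (1/2, 1/2)
3. H lies on line XR with XH:HR = -5:3 ⇒ H = (0, 1/16)
4. N is the centroid of triangle YRT ⇒ N = (1/2, 3/8)
5. M is where the line through H parallel to XN meets line NL ⇒ M = (1/32, 3/128)
2·[MRH] = 9/512, 2·[TYN] = 1/16
[MRH]:[TYN] = 9/512:1/16 = 9/32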